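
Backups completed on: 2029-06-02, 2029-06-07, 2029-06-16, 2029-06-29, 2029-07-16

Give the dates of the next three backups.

2029-08-06, 2029-08-31, 2029-09-29

Gaps: 5, 9, 13, 17 days — each gap is 4 larger than the previous one.
Next gap: 21 days. 2029-07-16 + 21 days = 2029-08-06.
Next gap: 25 days. 2029-08-06 + 25 days = 2029-08-31.
Next gap: 29 days. 2029-08-31 + 29 days = 2029-09-29.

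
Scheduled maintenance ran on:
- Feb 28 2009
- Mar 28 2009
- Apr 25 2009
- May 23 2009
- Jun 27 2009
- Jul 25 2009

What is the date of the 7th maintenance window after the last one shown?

These are Saturdays at 28- or 35-day spacing (28, 28, 28, 35, 28).
The pattern: 4th Saturday of the month.
August 2009 — 4th Saturday is Aug 22 2009.
4th Saturday of September 2009: Sep 26 2009.
4th Saturday of October 2009: Oct 24 2009.
4th Saturday of November 2009: Nov 28 2009.
December 2009 — 4th Saturday is Dec 26 2009.
4th Saturday of January 2010: Jan 23 2010.
4th Saturday of February 2010: Feb 27 2010.

Feb 27 2010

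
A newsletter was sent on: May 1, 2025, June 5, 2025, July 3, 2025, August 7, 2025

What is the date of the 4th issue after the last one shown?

Gaps: 35, 28, 35 days — a mix of 28 and 35. Every date is a Thursday.
Each is the 1st Thursday of its month.
September 2025 — 1st Thursday is September 4, 2025.
1st Thursday of October 2025: October 2, 2025.
1st Thursday of November 2025: November 6, 2025.
1st Thursday of December 2025: December 4, 2025.

December 4, 2025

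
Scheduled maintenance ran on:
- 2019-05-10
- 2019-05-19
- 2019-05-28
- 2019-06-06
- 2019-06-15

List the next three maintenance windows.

2019-06-24, 2019-07-03, 2019-07-12

The spacing is 9, 9, 9, 9 days — always 9 days.
2019-06-15 + 9 days = 2019-06-24.
2019-06-24 + 9 days = 2019-07-03.
2019-07-03 + 9 days = 2019-07-12.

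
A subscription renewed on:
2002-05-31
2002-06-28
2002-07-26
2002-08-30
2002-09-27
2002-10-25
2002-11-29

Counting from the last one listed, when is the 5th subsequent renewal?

All Fridays; the gaps (28, 28, 35, 28, 28, 35) vary with month length.
This is the last Friday of each month.
December 2002 ends with Friday 2002-12-27.
Last Friday of January 2003: 2003-01-31.
February 2003 ends with Friday 2003-02-28.
Last Friday of March 2003: 2003-03-28.
Last Friday of April 2003: 2003-04-25.

2003-04-25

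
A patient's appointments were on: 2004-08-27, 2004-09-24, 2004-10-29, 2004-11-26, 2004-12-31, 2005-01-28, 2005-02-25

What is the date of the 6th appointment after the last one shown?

These are Fridays with 28, 35, 28, 35, 28, 28-day gaps.
Each is the final Friday of its month — 2004-10-29 is past the 28th, so '4th Friday' doesn't fit.
Last Friday of March 2005: 2005-03-25.
Last Friday of April 2005: 2005-04-29.
May 2005 ends with Friday 2005-05-27.
Last Friday of June 2005: 2005-06-24.
July 2005 ends with Friday 2005-07-29.
August 2005 ends with Friday 2005-08-26.

2005-08-26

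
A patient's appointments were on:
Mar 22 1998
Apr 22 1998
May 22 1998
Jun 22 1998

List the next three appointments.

The day-of-month is always 22 (31, 30, 31 days between events).
So this recurs on the 22nd of each month.
July 1998: Jul 22 1998.
Next: August 1998 → Aug 22 1998.
September 1998: Sep 22 1998.

Jul 22 1998, Aug 22 1998, Sep 22 1998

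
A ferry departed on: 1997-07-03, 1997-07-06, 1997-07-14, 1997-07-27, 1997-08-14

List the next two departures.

The spacing grows by 5 each time: 3, 8, 13, 18 days.
Next gap: 23 days. 1997-08-14 + 23 days = 1997-09-06.
Next gap: 28 days. 1997-09-06 + 28 days = 1997-10-04.

1997-09-06, 1997-10-04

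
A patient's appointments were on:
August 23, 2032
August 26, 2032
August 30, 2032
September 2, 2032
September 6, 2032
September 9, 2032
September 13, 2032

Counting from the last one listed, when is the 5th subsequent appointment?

September 30, 2032

Every event lands on a Monday or Thursday (gaps cycle 3, 4, 3, 4, 3, 4).
So the schedule is: every Monday and Thursday.
The following Thursday is September 16, 2032.
Next Monday: September 20, 2032.
Next Thursday: September 23, 2032.
The following Monday is September 27, 2032.
The following Thursday is September 30, 2032.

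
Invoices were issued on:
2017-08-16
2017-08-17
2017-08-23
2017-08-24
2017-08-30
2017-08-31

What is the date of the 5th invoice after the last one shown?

2017-09-20

Every event lands on a Wednesday or Thursday (gaps cycle 1, 6, 1, 6, 1).
So the schedule is: every Wednesday and Thursday.
The following Wednesday is 2017-09-06.
The following Thursday is 2017-09-07.
The following Wednesday is 2017-09-13.
Next Thursday: 2017-09-14.
The following Wednesday is 2017-09-20.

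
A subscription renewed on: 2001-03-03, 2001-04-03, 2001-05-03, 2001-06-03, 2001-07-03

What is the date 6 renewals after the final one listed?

Each date is the 3rd; the gaps (31, 30, 31, 30) track the month lengths.
The rule is the 3rd of each month.
Next: August 2001 → 2001-08-03.
September 2001: 2001-09-03.
Next: October 2001 → 2001-10-03.
Next: November 2001 → 2001-11-03.
Next: December 2001 → 2001-12-03.
Next: January 2002 → 2002-01-03.

2002-01-03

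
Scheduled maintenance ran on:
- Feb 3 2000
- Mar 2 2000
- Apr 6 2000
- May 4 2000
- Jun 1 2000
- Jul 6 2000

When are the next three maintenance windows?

Aug 3 2000, Sep 7 2000, Oct 5 2000

These are Thursdays at 28- or 35-day spacing (28, 35, 28, 28, 35).
The pattern: 1st Thursday of the month.
August 2000 — 1st Thursday is Aug 3 2000.
September 2000 — 1st Thursday is Sep 7 2000.
October 2000 — 1st Thursday is Oct 5 2000.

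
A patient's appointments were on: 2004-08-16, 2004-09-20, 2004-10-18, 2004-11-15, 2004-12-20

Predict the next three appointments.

2005-01-17, 2005-02-21, 2005-03-21

These are Mondays at 28- or 35-day spacing (35, 28, 28, 35).
The pattern: 3rd Monday of the month.
3rd Monday of January 2005: 2005-01-17.
February 2005 — 3rd Monday is 2005-02-21.
March 2005 — 3rd Monday is 2005-03-21.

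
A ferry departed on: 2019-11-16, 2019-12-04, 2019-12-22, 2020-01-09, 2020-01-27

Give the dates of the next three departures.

The spacing is 18, 18, 18, 18 days — always 18 days.
2020-01-27 + 18 days = 2020-02-14.
2020-02-14 + 18 days = 2020-03-03.
2020-03-03 + 18 days = 2020-03-21.

2020-02-14, 2020-03-03, 2020-03-21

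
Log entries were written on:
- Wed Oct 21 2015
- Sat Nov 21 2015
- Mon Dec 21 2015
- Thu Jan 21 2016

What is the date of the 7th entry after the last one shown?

Sun Aug 21 2016

Gaps: 31, 30, 31 days — not constant. Every event is on the 21st of the month.
Pattern: the 21st of each month.
February 2016: Sun Feb 21 2016.
Next: March 2016 → Mon Mar 21 2016.
April 2016: Thu Apr 21 2016.
May 2016: Sat May 21 2016.
June 2016: Tue Jun 21 2016.
Next: July 2016 → Thu Jul 21 2016.
August 2016: Sun Aug 21 2016.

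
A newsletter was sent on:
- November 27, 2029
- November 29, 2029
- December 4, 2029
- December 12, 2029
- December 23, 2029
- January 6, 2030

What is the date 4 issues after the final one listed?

April 2, 2030

Intervals are 2, 5, 8, 11, 14 days — an arithmetic progression with common difference 3.
Next gap: 17 days. January 6, 2030 + 17 days = January 23, 2030.
Next gap: 20 days. January 23, 2030 + 20 days = February 12, 2030.
Next gap: 23 days. February 12, 2030 + 23 days = March 7, 2030.
Next gap: 26 days. March 7, 2030 + 26 days = April 2, 2030.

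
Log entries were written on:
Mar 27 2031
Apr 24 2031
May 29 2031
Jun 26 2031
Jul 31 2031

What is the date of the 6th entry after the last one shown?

All Thursdays; the gaps (28, 35, 28, 35) vary with month length.
This is the last Thursday of each month.
Last Thursday of August 2031: Aug 28 2031.
September 2031 ends with Thursday Sep 25 2031.
October 2031 ends with Thursday Oct 30 2031.
November 2031 ends with Thursday Nov 27 2031.
Last Thursday of December 2031: Dec 25 2031.
January 2032 ends with Thursday Jan 29 2032.

Jan 29 2032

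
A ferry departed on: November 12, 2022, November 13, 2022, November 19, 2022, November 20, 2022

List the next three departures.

Every event lands on a Saturday or Sunday (gaps cycle 1, 6, 1).
So the schedule is: every Saturday and Sunday.
The following Saturday is November 26, 2022.
The following Sunday is November 27, 2022.
The following Saturday is December 3, 2022.

November 26, 2022; November 27, 2022; December 3, 2022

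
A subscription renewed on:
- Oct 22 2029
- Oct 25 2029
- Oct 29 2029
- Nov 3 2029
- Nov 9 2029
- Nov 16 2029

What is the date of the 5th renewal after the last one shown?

The spacing grows by 1 each time: 3, 4, 5, 6, 7 days.
Next gap: 8 days. Nov 16 2029 + 8 days = Nov 24 2029.
Next gap: 9 days. Nov 24 2029 + 9 days = Dec 3 2029.
Next gap: 10 days. Dec 3 2029 + 10 days = Dec 13 2029.
Next gap: 11 days. Dec 13 2029 + 11 days = Dec 24 2029.
Next gap: 12 days. Dec 24 2029 + 12 days = Jan 5 2030.

Jan 5 2030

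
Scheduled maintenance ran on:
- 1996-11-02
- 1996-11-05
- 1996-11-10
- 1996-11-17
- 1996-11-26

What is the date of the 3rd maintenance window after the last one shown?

1997-01-04

Intervals are 3, 5, 7, 9 days — an arithmetic progression with common difference 2.
Next gap: 11 days. 1996-11-26 + 11 days = 1996-12-07.
Next gap: 13 days. 1996-12-07 + 13 days = 1996-12-20.
Next gap: 15 days. 1996-12-20 + 15 days = 1997-01-04.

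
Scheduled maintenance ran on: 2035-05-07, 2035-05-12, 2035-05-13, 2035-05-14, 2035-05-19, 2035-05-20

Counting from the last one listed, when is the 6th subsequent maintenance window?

Every event lands on a Monday or Saturday or Sunday (gaps cycle 5, 1, 1, 5, 1).
So the schedule is: every Monday, Saturday and Sunday.
The following Monday is 2035-05-21.
The following Saturday is 2035-05-26.
The following Sunday is 2035-05-27.
Next Monday: 2035-05-28.
Next Saturday: 2035-06-02.
Next Sunday: 2035-06-03.

2035-06-03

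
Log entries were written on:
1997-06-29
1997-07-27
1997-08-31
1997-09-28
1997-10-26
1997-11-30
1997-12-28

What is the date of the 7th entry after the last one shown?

All Sundays; the gaps (28, 35, 28, 28, 35, 28) vary with month length.
This is the last Sunday of each month.
Last Sunday of January 1998: 1998-01-25.
February 1998 ends with Sunday 1998-02-22.
March 1998 ends with Sunday 1998-03-29.
Last Sunday of April 1998: 1998-04-26.
May 1998 ends with Sunday 1998-05-31.
June 1998 ends with Sunday 1998-06-28.
Last Sunday of July 1998: 1998-07-26.

1998-07-26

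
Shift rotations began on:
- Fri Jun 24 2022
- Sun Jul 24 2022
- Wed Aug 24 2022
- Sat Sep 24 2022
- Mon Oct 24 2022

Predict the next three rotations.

Gaps: 30, 31, 31, 30 days — not constant. Every event is on the 24th of the month.
Pattern: the 24th of each month.
Next: November 2022 → Thu Nov 24 2022.
Next: December 2022 → Sat Dec 24 2022.
January 2023: Tue Jan 24 2023.

Thu Nov 24 2022, Sat Dec 24 2022, Tue Jan 24 2023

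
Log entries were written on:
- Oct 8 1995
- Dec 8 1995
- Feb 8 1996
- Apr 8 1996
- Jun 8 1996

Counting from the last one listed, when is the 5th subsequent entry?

Apr 8 1997

Each date is the 8th; the gaps (61, 62, 60, 61) track the month lengths.
The rule is the 8th of every 2 months.
August 1996: Aug 8 1996.
October 1996: Oct 8 1996.
December 1996: Dec 8 1996.
Next: February 1997 → Feb 8 1997.
Next: April 1997 → Apr 8 1997.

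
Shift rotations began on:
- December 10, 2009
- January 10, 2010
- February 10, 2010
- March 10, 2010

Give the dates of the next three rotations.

The day-of-month is always 10 (31, 31, 28 days between events).
So this recurs on the 10th of each month.
Next: April 2010 → April 10, 2010.
May 2010: May 10, 2010.
June 2010: June 10, 2010.

April 10, 2010; May 10, 2010; June 10, 2010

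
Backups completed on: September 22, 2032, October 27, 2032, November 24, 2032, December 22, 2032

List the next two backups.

January 26, 2033; February 23, 2033

All dates are Wednesdays, 35, 28, 28 days apart.
Specifically, the 4th Wednesday of each month.
4th Wednesday of January 2033: January 26, 2033.
February 2033 — 4th Wednesday is February 23, 2033.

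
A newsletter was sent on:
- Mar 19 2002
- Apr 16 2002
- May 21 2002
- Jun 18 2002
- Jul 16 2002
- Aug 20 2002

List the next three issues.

Sep 17 2002, Oct 15 2002, Nov 19 2002

Gaps: 28, 35, 28, 28, 35 days — a mix of 28 and 35. Every date is a Tuesday.
Each is the 3rd Tuesday of its month.
3rd Tuesday of September 2002: Sep 17 2002.
3rd Tuesday of October 2002: Oct 15 2002.
November 2002 — 3rd Tuesday is Nov 19 2002.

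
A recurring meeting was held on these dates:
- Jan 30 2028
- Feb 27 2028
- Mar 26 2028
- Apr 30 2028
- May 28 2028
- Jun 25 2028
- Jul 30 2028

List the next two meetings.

Aug 27 2028, Sep 24 2028

Every date is a Sunday; gaps 28, 28, 35, 28, 28, 35 days.
Each is the last Sunday of its month (at least one falls on the 29th or later, ruling out '4th Sunday').
August 2028 ends with Sunday Aug 27 2028.
September 2028 ends with Sunday Sep 24 2028.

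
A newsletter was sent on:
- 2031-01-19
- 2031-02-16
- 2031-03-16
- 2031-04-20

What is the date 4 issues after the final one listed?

These are Sundays at 28- or 35-day spacing (28, 28, 35).
The pattern: 3rd Sunday of the month.
3rd Sunday of May 2031: 2031-05-18.
June 2031 — 3rd Sunday is 2031-06-15.
3rd Sunday of July 2031: 2031-07-20.
3rd Sunday of August 2031: 2031-08-17.

2031-08-17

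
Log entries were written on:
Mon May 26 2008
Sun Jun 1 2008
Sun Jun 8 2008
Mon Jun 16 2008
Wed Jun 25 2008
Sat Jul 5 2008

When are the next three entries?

Wed Jul 16 2008, Mon Jul 28 2008, Sun Aug 10 2008

The spacing grows by 1 each time: 6, 7, 8, 9, 10 days.
Next gap: 11 days. Sat Jul 5 2008 + 11 days = Wed Jul 16 2008.
Next gap: 12 days. Wed Jul 16 2008 + 12 days = Mon Jul 28 2008.
Next gap: 13 days. Mon Jul 28 2008 + 13 days = Sun Aug 10 2008.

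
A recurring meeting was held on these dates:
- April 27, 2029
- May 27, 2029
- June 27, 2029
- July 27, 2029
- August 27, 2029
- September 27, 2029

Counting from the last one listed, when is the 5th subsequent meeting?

Each date is the 27th; the gaps (30, 31, 30, 31, 31) track the month lengths.
The rule is the 27th of each month.
October 2029: October 27, 2029.
Next: November 2029 → November 27, 2029.
Next: December 2029 → December 27, 2029.
January 2030: January 27, 2030.
Next: February 2030 → February 27, 2030.

February 27, 2030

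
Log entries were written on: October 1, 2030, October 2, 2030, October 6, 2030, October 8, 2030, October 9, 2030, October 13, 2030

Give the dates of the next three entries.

October 15, 2030; October 16, 2030; October 20, 2030

The gap pattern 1, 4, 2, 1, 4 repeats every 3 events.
These are the Tuesdays, Wednesdays and Sundays of each week.
The following Tuesday is October 15, 2030.
Next Wednesday: October 16, 2030.
Next Sunday: October 20, 2030.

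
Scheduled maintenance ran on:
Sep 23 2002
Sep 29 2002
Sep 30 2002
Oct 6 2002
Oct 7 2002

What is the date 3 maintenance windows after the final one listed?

Every event lands on a Monday or Sunday (gaps cycle 6, 1, 6, 1).
So the schedule is: every Monday and Sunday.
The following Sunday is Oct 13 2002.
Next Monday: Oct 14 2002.
Next Sunday: Oct 20 2002.

Oct 20 2002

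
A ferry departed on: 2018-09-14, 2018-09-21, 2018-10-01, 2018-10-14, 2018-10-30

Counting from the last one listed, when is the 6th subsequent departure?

2019-04-07

The spacing grows by 3 each time: 7, 10, 13, 16 days.
Next gap: 19 days. 2018-10-30 + 19 days = 2018-11-18.
Next gap: 22 days. 2018-11-18 + 22 days = 2018-12-10.
Next gap: 25 days. 2018-12-10 + 25 days = 2019-01-04.
Next gap: 28 days. 2019-01-04 + 28 days = 2019-02-01.
Next gap: 31 days. 2019-02-01 + 31 days = 2019-03-04.
Next gap: 34 days. 2019-03-04 + 34 days = 2019-04-07.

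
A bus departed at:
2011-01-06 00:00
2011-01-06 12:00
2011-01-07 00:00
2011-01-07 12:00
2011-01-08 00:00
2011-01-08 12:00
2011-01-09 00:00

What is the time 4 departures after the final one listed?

2011-01-11 00:00

The interval is a steady 12 hours (12, 12, 12, 12, 12, 12).
2011-01-09 00:00 + 12 h = 2011-01-09 12:00.
2011-01-09 12:00 + 12 h = 2011-01-10 00:00.
2011-01-10 00:00 + 12 h = 2011-01-10 12:00.
2011-01-10 12:00 + 12 h = 2011-01-11 00:00.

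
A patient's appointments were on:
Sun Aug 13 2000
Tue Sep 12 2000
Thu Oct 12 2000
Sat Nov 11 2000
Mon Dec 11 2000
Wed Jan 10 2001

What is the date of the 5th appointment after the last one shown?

Gaps between consecutive events: 30, 30, 30, 30, 30 days — a constant 30-day interval.
Wed Jan 10 2001 + 30 days = Fri Feb 9 2001.
Fri Feb 9 2001 + 30 days = Sun Mar 11 2001.
Sun Mar 11 2001 + 30 days = Tue Apr 10 2001.
Tue Apr 10 2001 + 30 days = Thu May 10 2001.
Thu May 10 2001 + 30 days = Sat Jun 9 2001.

Sat Jun 9 2001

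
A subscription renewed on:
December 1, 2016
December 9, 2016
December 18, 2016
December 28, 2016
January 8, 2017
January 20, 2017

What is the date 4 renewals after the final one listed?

The spacing grows by 1 each time: 8, 9, 10, 11, 12 days.
Next gap: 13 days. January 20, 2017 + 13 days = February 2, 2017.
Next gap: 14 days. February 2, 2017 + 14 days = February 16, 2017.
Next gap: 15 days. February 16, 2017 + 15 days = March 3, 2017.
Next gap: 16 days. March 3, 2017 + 16 days = March 19, 2017.

March 19, 2017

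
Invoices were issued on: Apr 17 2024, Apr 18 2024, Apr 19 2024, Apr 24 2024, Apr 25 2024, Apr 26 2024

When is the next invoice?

Gaps: 1, 1, 5, 1, 1 days — not constant, but cyclic with period 3.
The events fall on every Wednesday, Thursday and Friday.
Next Wednesday: May 1 2024.

May 1 2024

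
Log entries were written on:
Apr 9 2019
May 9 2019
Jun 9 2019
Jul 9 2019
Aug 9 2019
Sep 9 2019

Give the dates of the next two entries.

The day-of-month is always 9 (30, 31, 30, 31, 31 days between events).
So this recurs on the 9th of each month.
October 2019: Oct 9 2019.
Next: November 2019 → Nov 9 2019.

Oct 9 2019, Nov 9 2019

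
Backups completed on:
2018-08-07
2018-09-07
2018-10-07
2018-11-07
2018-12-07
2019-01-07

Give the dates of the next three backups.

The day-of-month is always 7 (31, 30, 31, 30, 31 days between events).
So this recurs on the 7th of each month.
Next: February 2019 → 2019-02-07.
Next: March 2019 → 2019-03-07.
Next: April 2019 → 2019-04-07.

2019-02-07, 2019-03-07, 2019-04-07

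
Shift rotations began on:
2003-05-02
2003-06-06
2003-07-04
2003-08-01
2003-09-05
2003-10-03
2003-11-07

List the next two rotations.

2003-12-05, 2004-01-02

All dates are Fridays, 35, 28, 28, 35, 28, 35 days apart.
Specifically, the 1st Friday of each month.
1st Friday of December 2003: 2003-12-05.
1st Friday of January 2004: 2004-01-02.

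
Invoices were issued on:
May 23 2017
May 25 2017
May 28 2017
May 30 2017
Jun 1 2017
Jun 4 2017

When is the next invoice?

The gap pattern 2, 3, 2, 2, 3 repeats every 3 events.
These are the Tuesdays, Thursdays and Sundays of each week.
Next Tuesday: Jun 6 2017.

Jun 6 2017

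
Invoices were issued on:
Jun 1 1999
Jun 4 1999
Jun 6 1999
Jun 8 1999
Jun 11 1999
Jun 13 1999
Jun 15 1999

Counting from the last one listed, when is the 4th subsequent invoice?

The gap pattern 3, 2, 2, 3, 2, 2 repeats every 3 events.
These are the Tuesdays, Fridays and Sundays of each week.
Next Friday: Jun 18 1999.
Next Sunday: Jun 20 1999.
The following Tuesday is Jun 22 1999.
The following Friday is Jun 25 1999.

Jun 25 1999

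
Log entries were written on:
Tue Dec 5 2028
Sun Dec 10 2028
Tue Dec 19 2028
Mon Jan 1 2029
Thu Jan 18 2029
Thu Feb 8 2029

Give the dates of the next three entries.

Mon Mar 5 2029, Tue Apr 3 2029, Sun May 6 2029

Intervals are 5, 9, 13, 17, 21 days — an arithmetic progression with common difference 4.
Next gap: 25 days. Thu Feb 8 2029 + 25 days = Mon Mar 5 2029.
Next gap: 29 days. Mon Mar 5 2029 + 29 days = Tue Apr 3 2029.
Next gap: 33 days. Tue Apr 3 2029 + 33 days = Sun May 6 2029.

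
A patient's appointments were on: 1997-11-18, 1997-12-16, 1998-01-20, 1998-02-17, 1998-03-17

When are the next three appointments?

1998-04-21, 1998-05-19, 1998-06-16

Gaps: 28, 35, 28, 28 days — a mix of 28 and 35. Every date is a Tuesday.
Each is the 3rd Tuesday of its month.
3rd Tuesday of April 1998: 1998-04-21.
May 1998 — 3rd Tuesday is 1998-05-19.
3rd Tuesday of June 1998: 1998-06-16.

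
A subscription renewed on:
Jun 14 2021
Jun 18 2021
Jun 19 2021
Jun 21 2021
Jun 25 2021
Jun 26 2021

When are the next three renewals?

Gaps: 4, 1, 2, 4, 1 days — not constant, but cyclic with period 3.
The events fall on every Monday, Friday and Saturday.
Next Monday: Jun 28 2021.
The following Friday is Jul 2 2021.
Next Saturday: Jul 3 2021.

Jun 28 2021, Jul 2 2021, Jul 3 2021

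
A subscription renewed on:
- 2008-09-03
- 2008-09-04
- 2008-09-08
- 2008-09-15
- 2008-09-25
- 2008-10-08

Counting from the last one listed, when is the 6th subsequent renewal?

2009-02-26

Intervals are 1, 4, 7, 10, 13 days — an arithmetic progression with common difference 3.
Next gap: 16 days. 2008-10-08 + 16 days = 2008-10-24.
Next gap: 19 days. 2008-10-24 + 19 days = 2008-11-12.
Next gap: 22 days. 2008-11-12 + 22 days = 2008-12-04.
Next gap: 25 days. 2008-12-04 + 25 days = 2008-12-29.
Next gap: 28 days. 2008-12-29 + 28 days = 2009-01-26.
Next gap: 31 days. 2009-01-26 + 31 days = 2009-02-26.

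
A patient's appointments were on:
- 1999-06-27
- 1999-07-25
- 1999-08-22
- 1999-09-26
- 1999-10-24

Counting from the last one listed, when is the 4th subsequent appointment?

2000-02-27

Gaps: 28, 28, 35, 28 days — a mix of 28 and 35. Every date is a Sunday.
Each is the 4th Sunday of its month.
4th Sunday of November 1999: 1999-11-28.
4th Sunday of December 1999: 1999-12-26.
4th Sunday of January 2000: 2000-01-23.
February 2000 — 4th Sunday is 2000-02-27.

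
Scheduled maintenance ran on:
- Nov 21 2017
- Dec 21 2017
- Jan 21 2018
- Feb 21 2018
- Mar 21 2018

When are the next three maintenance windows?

The day-of-month is always 21 (30, 31, 31, 28 days between events).
So this recurs on the 21st of each month.
April 2018: Apr 21 2018.
May 2018: May 21 2018.
June 2018: Jun 21 2018.

Apr 21 2018, May 21 2018, Jun 21 2018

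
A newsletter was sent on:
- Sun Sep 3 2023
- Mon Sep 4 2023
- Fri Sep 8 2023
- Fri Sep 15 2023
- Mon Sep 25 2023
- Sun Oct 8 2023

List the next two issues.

The spacing grows by 3 each time: 1, 4, 7, 10, 13 days.
Next gap: 16 days. Sun Oct 8 2023 + 16 days = Tue Oct 24 2023.
Next gap: 19 days. Tue Oct 24 2023 + 19 days = Sun Nov 12 2023.

Tue Oct 24 2023, Sun Nov 12 2023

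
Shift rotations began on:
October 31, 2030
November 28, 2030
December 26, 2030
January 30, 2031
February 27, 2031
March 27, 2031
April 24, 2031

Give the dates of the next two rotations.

Every date is a Thursday; gaps 28, 28, 35, 28, 28, 28 days.
Each is the last Thursday of its month (at least one falls on the 29th or later, ruling out '4th Thursday').
May 2031 ends with Thursday May 29, 2031.
Last Thursday of June 2031: June 26, 2031.

May 29, 2031; June 26, 2031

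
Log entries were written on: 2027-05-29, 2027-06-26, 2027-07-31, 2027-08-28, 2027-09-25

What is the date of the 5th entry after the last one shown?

These are Saturdays with 28, 35, 28, 28-day gaps.
Each is the final Saturday of its month — 2027-05-29 is past the 28th, so '4th Saturday' doesn't fit.
Last Saturday of October 2027: 2027-10-30.
November 2027 ends with Saturday 2027-11-27.
December 2027 ends with Saturday 2027-12-25.
January 2028 ends with Saturday 2028-01-29.
Last Saturday of February 2028: 2028-02-26.

2028-02-26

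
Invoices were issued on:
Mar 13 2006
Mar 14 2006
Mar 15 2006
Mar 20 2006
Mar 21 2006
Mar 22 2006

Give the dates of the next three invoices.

Mar 27 2006, Mar 28 2006, Mar 29 2006

Gaps: 1, 1, 5, 1, 1 days — not constant, but cyclic with period 3.
The events fall on every Monday, Tuesday and Wednesday.
The following Monday is Mar 27 2006.
Next Tuesday: Mar 28 2006.
The following Wednesday is Mar 29 2006.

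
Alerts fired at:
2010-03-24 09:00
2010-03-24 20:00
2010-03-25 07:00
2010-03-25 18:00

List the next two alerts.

Gaps: 11, 11, 11 hours — each event is 11 hours after the previous one.
2010-03-25 18:00 + 11 h = 2010-03-26 05:00.
2010-03-26 05:00 + 11 h = 2010-03-26 16:00.

2010-03-26 05:00, 2010-03-26 16:00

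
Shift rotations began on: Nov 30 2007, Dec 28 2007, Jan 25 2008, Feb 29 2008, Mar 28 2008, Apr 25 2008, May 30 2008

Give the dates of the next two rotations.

Every date is a Friday; gaps 28, 28, 35, 28, 28, 35 days.
Each is the last Friday of its month (at least one falls on the 29th or later, ruling out '4th Friday').
Last Friday of June 2008: Jun 27 2008.
Last Friday of July 2008: Jul 25 2008.

Jun 27 2008, Jul 25 2008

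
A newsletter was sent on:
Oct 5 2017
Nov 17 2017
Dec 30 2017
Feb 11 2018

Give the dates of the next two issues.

Mar 26 2018, May 8 2018

Every event comes 43 days after the last (43, 43, 43).
Feb 11 2018 + 43 days = Mar 26 2018.
Mar 26 2018 + 43 days = May 8 2018.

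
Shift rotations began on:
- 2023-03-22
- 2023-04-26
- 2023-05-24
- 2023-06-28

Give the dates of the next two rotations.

2023-07-26, 2023-08-23

Gaps: 35, 28, 35 days — a mix of 28 and 35. Every date is a Wednesday.
Each is the 4th Wednesday of its month.
4th Wednesday of July 2023: 2023-07-26.
4th Wednesday of August 2023: 2023-08-23.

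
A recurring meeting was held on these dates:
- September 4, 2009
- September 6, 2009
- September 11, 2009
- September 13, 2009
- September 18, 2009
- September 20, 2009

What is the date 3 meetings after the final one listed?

October 2, 2009

The gap pattern 2, 5, 2, 5, 2 repeats every 2 events.
These are the Fridays and Sundays of each week.
The following Friday is September 25, 2009.
Next Sunday: September 27, 2009.
Next Friday: October 2, 2009.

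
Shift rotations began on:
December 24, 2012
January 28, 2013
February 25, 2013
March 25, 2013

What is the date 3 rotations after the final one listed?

All dates are Mondays, 35, 28, 28 days apart.
Specifically, the 4th Monday of each month.
April 2013 — 4th Monday is April 22, 2013.
May 2013 — 4th Monday is May 27, 2013.
June 2013 — 4th Monday is June 24, 2013.

June 24, 2013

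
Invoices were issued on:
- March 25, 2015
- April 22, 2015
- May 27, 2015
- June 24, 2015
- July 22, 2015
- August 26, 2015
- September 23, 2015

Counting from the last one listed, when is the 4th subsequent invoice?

All dates are Wednesdays, 28, 35, 28, 28, 35, 28 days apart.
Specifically, the 4th Wednesday of each month.
October 2015 — 4th Wednesday is October 28, 2015.
4th Wednesday of November 2015: November 25, 2015.
December 2015 — 4th Wednesday is December 23, 2015.
4th Wednesday of January 2016: January 27, 2016.

January 27, 2016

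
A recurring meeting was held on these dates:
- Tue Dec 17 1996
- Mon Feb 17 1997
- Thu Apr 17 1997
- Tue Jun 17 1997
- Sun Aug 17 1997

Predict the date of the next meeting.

Each date is the 17th; the gaps (62, 59, 61, 61) track the month lengths.
The rule is the 17th of every 2 months.
Next: October 1997 → Fri Oct 17 1997.

Fri Oct 17 1997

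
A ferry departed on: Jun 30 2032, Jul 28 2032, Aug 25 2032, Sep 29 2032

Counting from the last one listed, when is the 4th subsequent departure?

Every date is a Wednesday; gaps 28, 28, 35 days.
Each is the last Wednesday of its month (at least one falls on the 29th or later, ruling out '4th Wednesday').
Last Wednesday of October 2032: Oct 27 2032.
November 2032 ends with Wednesday Nov 24 2032.
December 2032 ends with Wednesday Dec 29 2032.
January 2033 ends with Wednesday Jan 26 2033.

Jan 26 2033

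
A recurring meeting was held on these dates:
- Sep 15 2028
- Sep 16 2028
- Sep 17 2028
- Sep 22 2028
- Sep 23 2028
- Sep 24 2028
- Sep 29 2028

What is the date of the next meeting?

Every event lands on a Friday or Saturday or Sunday (gaps cycle 1, 1, 5, 1, 1, 5).
So the schedule is: every Friday, Saturday and Sunday.
Next Saturday: Sep 30 2028.

Sep 30 2028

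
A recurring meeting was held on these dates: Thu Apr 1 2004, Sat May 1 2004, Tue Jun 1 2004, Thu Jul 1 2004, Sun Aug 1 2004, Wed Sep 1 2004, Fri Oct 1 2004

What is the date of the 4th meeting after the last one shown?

The day-of-month is always 1 (30, 31, 30, 31, 31, 30 days between events).
So this recurs on the 1st of each month.
Next: November 2004 → Mon Nov 1 2004.
Next: December 2004 → Wed Dec 1 2004.
Next: January 2005 → Sat Jan 1 2005.
February 2005: Tue Feb 1 2005.

Tue Feb 1 2005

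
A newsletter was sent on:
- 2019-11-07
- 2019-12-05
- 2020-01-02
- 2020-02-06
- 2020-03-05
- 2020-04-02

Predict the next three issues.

Gaps: 28, 28, 35, 28, 28 days — a mix of 28 and 35. Every date is a Thursday.
Each is the 1st Thursday of its month.
May 2020 — 1st Thursday is 2020-05-07.
June 2020 — 1st Thursday is 2020-06-04.
July 2020 — 1st Thursday is 2020-07-02.

2020-05-07, 2020-06-04, 2020-07-02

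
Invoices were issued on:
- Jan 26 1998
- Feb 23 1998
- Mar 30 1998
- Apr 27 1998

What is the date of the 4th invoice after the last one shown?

All Mondays; the gaps (28, 35, 28) vary with month length.
This is the last Monday of each month.
Last Monday of May 1998: May 25 1998.
June 1998 ends with Monday Jun 29 1998.
July 1998 ends with Monday Jul 27 1998.
Last Monday of August 1998: Aug 31 1998.

Aug 31 1998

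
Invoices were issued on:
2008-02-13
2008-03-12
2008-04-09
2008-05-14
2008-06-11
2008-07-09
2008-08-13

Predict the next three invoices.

2008-09-10, 2008-10-08, 2008-11-12

Gaps: 28, 28, 35, 28, 28, 35 days — a mix of 28 and 35. Every date is a Wednesday.
Each is the 2nd Wednesday of its month.
2nd Wednesday of September 2008: 2008-09-10.
2nd Wednesday of October 2008: 2008-10-08.
November 2008 — 2nd Wednesday is 2008-11-12.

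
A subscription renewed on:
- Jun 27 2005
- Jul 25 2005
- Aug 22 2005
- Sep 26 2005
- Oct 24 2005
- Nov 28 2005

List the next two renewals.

Gaps: 28, 28, 35, 28, 35 days — a mix of 28 and 35. Every date is a Monday.
Each is the 4th Monday of its month.
4th Monday of December 2005: Dec 26 2005.
4th Monday of January 2006: Jan 23 2006.

Dec 26 2005, Jan 23 2006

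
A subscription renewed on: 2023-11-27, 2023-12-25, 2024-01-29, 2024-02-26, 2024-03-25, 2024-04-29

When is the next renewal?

All Mondays; the gaps (28, 35, 28, 28, 35) vary with month length.
This is the last Monday of each month.
May 2024 ends with Monday 2024-05-27.

2024-05-27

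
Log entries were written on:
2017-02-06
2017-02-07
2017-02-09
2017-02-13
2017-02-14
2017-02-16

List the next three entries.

The gap pattern 1, 2, 4, 1, 2 repeats every 3 events.
These are the Mondays, Tuesdays and Thursdays of each week.
Next Monday: 2017-02-20.
The following Tuesday is 2017-02-21.
The following Thursday is 2017-02-23.

2017-02-20, 2017-02-21, 2017-02-23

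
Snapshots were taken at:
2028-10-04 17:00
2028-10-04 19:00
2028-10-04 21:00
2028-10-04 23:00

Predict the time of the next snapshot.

2028-10-05 01:00

The interval is a steady 2 hours (2, 2, 2).
2028-10-04 23:00 + 2 h = 2028-10-05 01:00.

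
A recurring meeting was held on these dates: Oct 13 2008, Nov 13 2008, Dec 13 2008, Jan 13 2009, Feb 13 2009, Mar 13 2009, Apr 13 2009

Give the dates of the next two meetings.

May 13 2009, Jun 13 2009

Each date is the 13th; the gaps (31, 30, 31, 31, 28, 31) track the month lengths.
The rule is the 13th of each month.
Next: May 2009 → May 13 2009.
June 2009: Jun 13 2009.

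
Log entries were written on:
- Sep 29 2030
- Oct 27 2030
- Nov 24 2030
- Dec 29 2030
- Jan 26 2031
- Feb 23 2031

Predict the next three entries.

Mar 30 2031, Apr 27 2031, May 25 2031

All Sundays; the gaps (28, 28, 35, 28, 28) vary with month length.
This is the last Sunday of each month.
Last Sunday of March 2031: Mar 30 2031.
April 2031 ends with Sunday Apr 27 2031.
May 2031 ends with Sunday May 25 2031.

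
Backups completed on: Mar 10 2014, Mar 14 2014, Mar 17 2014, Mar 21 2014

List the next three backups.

Mar 24 2014, Mar 28 2014, Mar 31 2014

Every event lands on a Monday or Friday (gaps cycle 4, 3, 4).
So the schedule is: every Monday and Friday.
The following Monday is Mar 24 2014.
The following Friday is Mar 28 2014.
The following Monday is Mar 31 2014.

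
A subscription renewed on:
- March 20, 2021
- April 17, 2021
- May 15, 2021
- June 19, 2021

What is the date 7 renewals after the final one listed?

January 15, 2022

These are Saturdays at 28- or 35-day spacing (28, 28, 35).
The pattern: 3rd Saturday of the month.
3rd Saturday of July 2021: July 17, 2021.
August 2021 — 3rd Saturday is August 21, 2021.
September 2021 — 3rd Saturday is September 18, 2021.
October 2021 — 3rd Saturday is October 16, 2021.
November 2021 — 3rd Saturday is November 20, 2021.
3rd Saturday of December 2021: December 18, 2021.
3rd Saturday of January 2022: January 15, 2022.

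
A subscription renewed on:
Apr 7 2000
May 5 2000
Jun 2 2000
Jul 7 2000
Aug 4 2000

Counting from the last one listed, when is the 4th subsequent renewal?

Dec 1 2000

These are Fridays at 28- or 35-day spacing (28, 28, 35, 28).
The pattern: 1st Friday of the month.
September 2000 — 1st Friday is Sep 1 2000.
October 2000 — 1st Friday is Oct 6 2000.
November 2000 — 1st Friday is Nov 3 2000.
December 2000 — 1st Friday is Dec 1 2000.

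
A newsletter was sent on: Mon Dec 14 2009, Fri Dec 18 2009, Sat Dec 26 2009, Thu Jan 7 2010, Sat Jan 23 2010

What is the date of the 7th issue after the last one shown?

Sat Sep 4 2010

Gaps: 4, 8, 12, 16 days — each gap is 4 larger than the previous one.
Next gap: 20 days. Sat Jan 23 2010 + 20 days = Fri Feb 12 2010.
Next gap: 24 days. Fri Feb 12 2010 + 24 days = Mon Mar 8 2010.
Next gap: 28 days. Mon Mar 8 2010 + 28 days = Mon Apr 5 2010.
Next gap: 32 days. Mon Apr 5 2010 + 32 days = Fri May 7 2010.
Next gap: 36 days. Fri May 7 2010 + 36 days = Sat Jun 12 2010.
Next gap: 40 days. Sat Jun 12 2010 + 40 days = Thu Jul 22 2010.
Next gap: 44 days. Thu Jul 22 2010 + 44 days = Sat Sep 4 2010.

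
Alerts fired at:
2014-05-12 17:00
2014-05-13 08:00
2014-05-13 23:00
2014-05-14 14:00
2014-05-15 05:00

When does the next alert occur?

The interval is a steady 15 hours (15, 15, 15, 15).
2014-05-15 05:00 + 15 h = 2014-05-15 20:00.

2014-05-15 20:00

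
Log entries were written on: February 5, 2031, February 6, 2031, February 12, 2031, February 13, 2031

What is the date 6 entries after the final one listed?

March 6, 2031

The gap pattern 1, 6, 1 repeats every 2 events.
These are the Wednesdays and Thursdays of each week.
Next Wednesday: February 19, 2031.
The following Thursday is February 20, 2031.
The following Wednesday is February 26, 2031.
The following Thursday is February 27, 2031.
The following Wednesday is March 5, 2031.
Next Thursday: March 6, 2031.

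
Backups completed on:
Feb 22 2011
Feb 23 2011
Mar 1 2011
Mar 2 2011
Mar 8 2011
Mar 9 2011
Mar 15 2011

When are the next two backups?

Mar 16 2011, Mar 22 2011

The gap pattern 1, 6, 1, 6, 1, 6 repeats every 2 events.
These are the Tuesdays and Wednesdays of each week.
The following Wednesday is Mar 16 2011.
The following Tuesday is Mar 22 2011.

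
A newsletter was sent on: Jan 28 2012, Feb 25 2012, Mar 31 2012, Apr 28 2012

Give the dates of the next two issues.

May 26 2012, Jun 30 2012

Every date is a Saturday; gaps 28, 35, 28 days.
Each is the last Saturday of its month (at least one falls on the 29th or later, ruling out '4th Saturday').
May 2012 ends with Saturday May 26 2012.
Last Saturday of June 2012: Jun 30 2012.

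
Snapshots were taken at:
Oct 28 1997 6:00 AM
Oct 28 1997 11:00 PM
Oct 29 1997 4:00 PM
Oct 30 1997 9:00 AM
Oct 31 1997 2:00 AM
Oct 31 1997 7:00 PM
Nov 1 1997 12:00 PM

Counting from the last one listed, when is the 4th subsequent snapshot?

Spacing: 17, 17, 17, 17, 17, 17 h — constant 17 h.
Nov 1 1997 12:00 PM + 17 h = Nov 2 1997 5:00 AM.
Nov 2 1997 5:00 AM + 17 h = Nov 2 1997 10:00 PM.
Nov 2 1997 10:00 PM + 17 h = Nov 3 1997 3:00 PM.
Nov 3 1997 3:00 PM + 17 h = Nov 4 1997 8:00 AM.

Nov 4 1997 8:00 AM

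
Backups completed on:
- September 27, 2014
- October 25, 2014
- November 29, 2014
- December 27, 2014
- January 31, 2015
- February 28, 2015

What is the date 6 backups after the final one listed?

August 29, 2015

These are Saturdays with 28, 35, 28, 35, 28-day gaps.
Each is the final Saturday of its month — November 29, 2014 is past the 28th, so '4th Saturday' doesn't fit.
March 2015 ends with Saturday March 28, 2015.
Last Saturday of April 2015: April 25, 2015.
Last Saturday of May 2015: May 30, 2015.
Last Saturday of June 2015: June 27, 2015.
July 2015 ends with Saturday July 25, 2015.
Last Saturday of August 2015: August 29, 2015.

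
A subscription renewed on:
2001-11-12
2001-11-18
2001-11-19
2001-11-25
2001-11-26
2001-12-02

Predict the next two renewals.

2001-12-03, 2001-12-09

Gaps: 6, 1, 6, 1, 6 days — not constant, but cyclic with period 2.
The events fall on every Monday and Sunday.
Next Monday: 2001-12-03.
The following Sunday is 2001-12-09.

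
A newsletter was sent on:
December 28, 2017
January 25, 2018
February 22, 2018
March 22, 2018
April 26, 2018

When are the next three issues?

These are Thursdays at 28- or 35-day spacing (28, 28, 28, 35).
The pattern: 4th Thursday of the month.
May 2018 — 4th Thursday is May 24, 2018.
June 2018 — 4th Thursday is June 28, 2018.
July 2018 — 4th Thursday is July 26, 2018.

May 24, 2018; June 28, 2018; July 26, 2018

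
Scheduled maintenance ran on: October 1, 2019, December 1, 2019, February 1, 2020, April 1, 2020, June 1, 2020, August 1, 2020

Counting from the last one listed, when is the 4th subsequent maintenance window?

Gaps: 61, 62, 60, 61, 61 days — not constant. Every event is on the 1st of the month.
Pattern: the 1st of every 2 months.
October 2020: October 1, 2020.
Next: December 2020 → December 1, 2020.
February 2021: February 1, 2021.
April 2021: April 1, 2021.

April 1, 2021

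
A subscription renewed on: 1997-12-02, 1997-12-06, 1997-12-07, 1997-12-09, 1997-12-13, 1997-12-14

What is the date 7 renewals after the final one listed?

1997-12-30

Gaps: 4, 1, 2, 4, 1 days — not constant, but cyclic with period 3.
The events fall on every Tuesday, Saturday and Sunday.
Next Tuesday: 1997-12-16.
The following Saturday is 1997-12-20.
Next Sunday: 1997-12-21.
The following Tuesday is 1997-12-23.
The following Saturday is 1997-12-27.
Next Sunday: 1997-12-28.
The following Tuesday is 1997-12-30.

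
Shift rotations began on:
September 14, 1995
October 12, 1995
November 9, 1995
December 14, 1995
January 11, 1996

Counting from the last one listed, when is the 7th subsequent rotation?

August 8, 1996

These are Thursdays at 28- or 35-day spacing (28, 28, 35, 28).
The pattern: 2nd Thursday of the month.
February 1996 — 2nd Thursday is February 8, 1996.
March 1996 — 2nd Thursday is March 14, 1996.
2nd Thursday of April 1996: April 11, 1996.
May 1996 — 2nd Thursday is May 9, 1996.
June 1996 — 2nd Thursday is June 13, 1996.
2nd Thursday of July 1996: July 11, 1996.
August 1996 — 2nd Thursday is August 8, 1996.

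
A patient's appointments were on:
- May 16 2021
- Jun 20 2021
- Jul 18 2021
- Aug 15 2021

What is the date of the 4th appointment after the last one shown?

Dec 19 2021

All dates are Sundays, 35, 28, 28 days apart.
Specifically, the 3rd Sunday of each month.
3rd Sunday of September 2021: Sep 19 2021.
October 2021 — 3rd Sunday is Oct 17 2021.
3rd Sunday of November 2021: Nov 21 2021.
December 2021 — 3rd Sunday is Dec 19 2021.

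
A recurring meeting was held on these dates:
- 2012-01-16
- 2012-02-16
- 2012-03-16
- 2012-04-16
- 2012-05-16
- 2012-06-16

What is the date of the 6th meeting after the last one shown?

The day-of-month is always 16 (31, 29, 31, 30, 31 days between events).
So this recurs on the 16th of each month.
July 2012: 2012-07-16.
August 2012: 2012-08-16.
Next: September 2012 → 2012-09-16.
October 2012: 2012-10-16.
November 2012: 2012-11-16.
December 2012: 2012-12-16.

2012-12-16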